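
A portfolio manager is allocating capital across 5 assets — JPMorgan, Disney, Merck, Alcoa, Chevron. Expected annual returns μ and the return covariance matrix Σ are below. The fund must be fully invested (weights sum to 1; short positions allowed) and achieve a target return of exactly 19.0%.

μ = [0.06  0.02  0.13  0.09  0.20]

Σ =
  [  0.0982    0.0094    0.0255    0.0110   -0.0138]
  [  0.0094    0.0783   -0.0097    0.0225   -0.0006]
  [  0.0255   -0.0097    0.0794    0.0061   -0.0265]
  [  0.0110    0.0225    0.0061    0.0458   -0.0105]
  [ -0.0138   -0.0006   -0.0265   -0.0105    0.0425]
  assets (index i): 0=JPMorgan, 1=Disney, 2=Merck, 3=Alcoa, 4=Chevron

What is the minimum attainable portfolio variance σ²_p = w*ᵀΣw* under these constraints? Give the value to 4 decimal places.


g=Σ⁻¹μ = [0.3733  -0.1865  3.9442  3.2984  8.0987]
h=Σ⁻¹𝟙 = [6.7680  8.7664  25.5733  23.4036  47.5786]
a=μᵀg=2.447995  b=𝟙ᵀg=15.527975  c=𝟙ᵀh=112.089878  D=ac−b²=33.277472
λ₁=(c·0.190−b)/D = (112.089878·0.190−15.527975)/33.277472 = 0.173364
λ₂=(a−b·0.190)/D = (2.447995−15.527975·0.190)/33.277472 = -0.015095
w* = 0.173364·g + -0.015095·h:
  w_0 = 0.173364·0.3733 + -0.015095·6.7680 = -0.0374  (JPMorgan)
  w_1 = 0.173364·-0.1865 + -0.015095·8.7664 = -0.1647  (Disney)
  w_2 = 0.173364·3.9442 + -0.015095·25.5733 = 0.2977  (Merck)
  w_3 = 0.173364·3.2984 + -0.015095·23.4036 = 0.2185  (Alcoa)
  w_4 = 0.173364·8.0987 + -0.015095·47.5786 = 0.6858  (Chevron)
Σw_i=1.0000  μᵀw=0.1900
σ²=wᵀΣw=λ₁·μ_p+λ₂ = 0.173364·0.190 + -0.015095 = 0.017844 ≈ 0.0178

0.0178


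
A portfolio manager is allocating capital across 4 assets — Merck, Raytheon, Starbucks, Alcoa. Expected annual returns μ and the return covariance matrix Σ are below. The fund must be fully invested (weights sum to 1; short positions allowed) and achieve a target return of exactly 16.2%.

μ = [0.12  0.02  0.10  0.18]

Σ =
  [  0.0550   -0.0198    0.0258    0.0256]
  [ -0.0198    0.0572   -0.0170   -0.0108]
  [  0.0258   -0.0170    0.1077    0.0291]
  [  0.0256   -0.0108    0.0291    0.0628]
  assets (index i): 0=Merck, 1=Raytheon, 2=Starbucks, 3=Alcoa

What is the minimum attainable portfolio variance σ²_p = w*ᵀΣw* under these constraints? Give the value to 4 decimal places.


0.0454

p=Σ⁻¹μ = [1.4750  1.3595  0.1310  2.4381]
q=Σ⁻¹𝟙 = [21.1744  28.4074  6.1801  9.3136]
a=μᵀp=0.656140  b=𝟙ᵀp=5.403533  c=𝟙ᵀq=65.075476  D=ac−b²=13.500433
λ₁=(c·0.162−b)/D = (65.075476·0.162−5.403533)/13.500433 = 0.380632
λ₂=(a−b·0.162)/D = (0.656140−5.403533·0.162)/13.500433 = -0.016239
w* = 0.380632·p + -0.016239·q:
  w_0 = 0.380632·1.4750 + -0.016239·21.1744 = 0.2176  (Merck)
  w_1 = 0.380632·1.3595 + -0.016239·28.4074 = 0.0562  (Raytheon)
  w_2 = 0.380632·0.1310 + -0.016239·6.1801 = -0.0505  (Starbucks)
  w_3 = 0.380632·2.4381 + -0.016239·9.3136 = 0.7768  (Alcoa)
Σw_i=1.0000  μᵀw=0.1620
σ²=wᵀΣw=λ₁·μ_p+λ₂ = 0.380632·0.162 + -0.016239 = 0.045423 ≈ 0.0454


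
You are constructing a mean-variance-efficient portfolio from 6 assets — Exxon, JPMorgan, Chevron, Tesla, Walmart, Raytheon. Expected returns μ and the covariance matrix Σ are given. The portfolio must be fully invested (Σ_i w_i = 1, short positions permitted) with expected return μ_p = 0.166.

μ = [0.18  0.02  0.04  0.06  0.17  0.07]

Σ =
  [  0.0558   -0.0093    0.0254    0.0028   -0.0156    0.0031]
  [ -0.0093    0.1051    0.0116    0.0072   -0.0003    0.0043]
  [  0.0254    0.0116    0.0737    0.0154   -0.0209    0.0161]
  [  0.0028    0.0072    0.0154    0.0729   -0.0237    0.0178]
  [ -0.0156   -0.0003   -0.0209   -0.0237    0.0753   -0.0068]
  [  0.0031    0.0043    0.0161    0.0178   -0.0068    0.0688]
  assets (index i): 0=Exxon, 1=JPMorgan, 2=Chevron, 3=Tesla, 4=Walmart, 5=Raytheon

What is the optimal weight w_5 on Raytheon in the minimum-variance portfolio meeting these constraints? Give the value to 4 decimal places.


0.0636

p=Σ⁻¹μ = [4.4596  0.5087  -0.5830  1.7006  3.6329  0.8402]
q=Σ⁻¹𝟙 = [22.5806  9.3828  6.0092  16.6530  25.7868  9.7650]
a=μᵀp=1.568019  b=𝟙ᵀp=10.559024  c=𝟙ᵀq=90.177523  D=ac−b²=29.907105
λ₁=(c·0.166−b)/D = (90.177523·0.166−10.559024)/29.907105 = 0.147471
λ₂=(a−b·0.166)/D = (1.568019−10.559024·0.166)/29.907105 = -0.006178
w* = 0.147471·p + -0.006178·q:
  w_0 = 0.147471·4.4596 + -0.006178·22.5806 = 0.5181  (Exxon)
  w_1 = 0.147471·0.5087 + -0.006178·9.3828 = 0.0171  (JPMorgan)
  w_2 = 0.147471·-0.5830 + -0.006178·6.0092 = -0.1231  (Chevron)
  w_3 = 0.147471·1.7006 + -0.006178·16.6530 = 0.1479  (Tesla)
  w_4 = 0.147471·3.6329 + -0.006178·25.7868 = 0.3764  (Walmart)
  w_5 = 0.147471·0.8402 + -0.006178·9.7650 = 0.0636  (Raytheon)
Σw_i=1.0000  μᵀw=0.1660
σ²=wᵀΣw=λ₁·μ_p+λ₂ = 0.147471·0.166 + -0.006178 = 0.018302 ≈ 0.0183


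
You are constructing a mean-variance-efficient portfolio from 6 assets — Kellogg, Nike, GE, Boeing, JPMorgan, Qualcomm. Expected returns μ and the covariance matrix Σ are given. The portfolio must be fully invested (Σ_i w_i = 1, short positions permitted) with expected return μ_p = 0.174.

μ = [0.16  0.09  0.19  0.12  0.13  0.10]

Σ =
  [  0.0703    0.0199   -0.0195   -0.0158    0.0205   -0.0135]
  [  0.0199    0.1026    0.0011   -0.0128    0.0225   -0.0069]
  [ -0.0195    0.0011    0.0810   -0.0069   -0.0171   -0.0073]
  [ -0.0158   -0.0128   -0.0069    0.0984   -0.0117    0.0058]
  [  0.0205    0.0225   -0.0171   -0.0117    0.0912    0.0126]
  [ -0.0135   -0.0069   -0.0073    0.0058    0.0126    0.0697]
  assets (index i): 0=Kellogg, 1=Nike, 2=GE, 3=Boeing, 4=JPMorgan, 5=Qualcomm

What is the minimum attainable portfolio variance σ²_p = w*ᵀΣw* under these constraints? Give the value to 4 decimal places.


p=Σ⁻¹μ = [3.8503  0.2427  3.9067  2.1556  1.2028  2.2168]
q=Σ⁻¹𝟙 = [23.7731  6.5200  22.7183  16.2018  7.6930  19.2377]
a=μᵀp=2.016893  b=𝟙ᵀp=13.575044  c=𝟙ᵀq=96.143879  D=ac−b²=9.630138
λ₁=(c·0.174−b)/D = (96.143879·0.174−13.575044)/9.630138 = 0.327513
λ₂=(a−b·0.174)/D = (2.016893−13.575044·0.174)/9.630138 = -0.035842
w* = 0.327513·p + -0.035842·q:
  w_0 = 0.327513·3.8503 + -0.035842·23.7731 = 0.4090  (Kellogg)
  w_1 = 0.327513·0.2427 + -0.035842·6.5200 = -0.1542  (Nike)
  w_2 = 0.327513·3.9067 + -0.035842·22.7183 = 0.4652  (GE)
  w_3 = 0.327513·2.1556 + -0.035842·16.2018 = 0.1253  (Boeing)
  w_4 = 0.327513·1.2028 + -0.035842·7.6930 = 0.1182  (JPMorgan)
  w_5 = 0.327513·2.2168 + -0.035842·19.2377 = 0.0365  (Qualcomm)
Σw_i=1.0000  μᵀw=0.1740
σ²=wᵀΣw=λ₁·μ_p+λ₂ = 0.327513·0.174 + -0.035842 = 0.021145 ≈ 0.0211

0.0211


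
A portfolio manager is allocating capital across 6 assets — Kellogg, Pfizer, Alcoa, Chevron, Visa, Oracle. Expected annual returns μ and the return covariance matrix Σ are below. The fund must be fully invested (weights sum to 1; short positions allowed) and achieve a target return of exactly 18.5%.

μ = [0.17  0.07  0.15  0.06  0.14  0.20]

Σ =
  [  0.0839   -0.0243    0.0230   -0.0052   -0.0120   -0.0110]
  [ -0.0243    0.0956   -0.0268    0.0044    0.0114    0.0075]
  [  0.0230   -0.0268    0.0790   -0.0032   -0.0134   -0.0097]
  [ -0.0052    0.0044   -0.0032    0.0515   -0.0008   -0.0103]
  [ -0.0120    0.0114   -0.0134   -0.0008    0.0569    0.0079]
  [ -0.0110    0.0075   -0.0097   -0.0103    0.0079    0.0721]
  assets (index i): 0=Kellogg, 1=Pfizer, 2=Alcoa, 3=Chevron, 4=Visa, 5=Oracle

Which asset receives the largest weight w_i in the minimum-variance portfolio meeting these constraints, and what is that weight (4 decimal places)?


x=Σ⁻¹μ = [2.7298  1.4377  2.5916  2.2010  2.9196  3.3841]
y=Σ⁻¹𝟙 = [18.0402  15.3977  19.4784  25.2520  20.5998  18.9911]
a=μᵀx=2.171056  b=𝟙ᵀx=15.263735  c=𝟙ᵀy=117.759124  D=ac−b²=22.680114
λ₁=(c·0.185−b)/D = (117.759124·0.185−15.263735)/22.680114 = 0.287552
λ₂=(a−b·0.185)/D = (2.171056−15.263735·0.185)/22.680114 = -0.028780
w* = 0.287552·x + -0.028780·y:
  w_0 = 0.287552·2.7298 + -0.028780·18.0402 = 0.2658  (Kellogg)
  w_1 = 0.287552·1.4377 + -0.028780·15.3977 = -0.0297  (Pfizer)
  w_2 = 0.287552·2.5916 + -0.028780·19.4784 = 0.1846  (Alcoa)
  w_3 = 0.287552·2.2010 + -0.028780·25.2520 = -0.0938  (Chevron)
  w_4 = 0.287552·2.9196 + -0.028780·20.5998 = 0.2467  (Visa)
  w_5 = 0.287552·3.3841 + -0.028780·18.9911 = 0.4265  (Oracle)
Σw_i=1.0000  μᵀw=0.1850
σ²=wᵀΣw=λ₁·μ_p+λ₂ = 0.287552·0.185 + -0.028780 = 0.024417 ≈ 0.0244

Oracle (0.4265)


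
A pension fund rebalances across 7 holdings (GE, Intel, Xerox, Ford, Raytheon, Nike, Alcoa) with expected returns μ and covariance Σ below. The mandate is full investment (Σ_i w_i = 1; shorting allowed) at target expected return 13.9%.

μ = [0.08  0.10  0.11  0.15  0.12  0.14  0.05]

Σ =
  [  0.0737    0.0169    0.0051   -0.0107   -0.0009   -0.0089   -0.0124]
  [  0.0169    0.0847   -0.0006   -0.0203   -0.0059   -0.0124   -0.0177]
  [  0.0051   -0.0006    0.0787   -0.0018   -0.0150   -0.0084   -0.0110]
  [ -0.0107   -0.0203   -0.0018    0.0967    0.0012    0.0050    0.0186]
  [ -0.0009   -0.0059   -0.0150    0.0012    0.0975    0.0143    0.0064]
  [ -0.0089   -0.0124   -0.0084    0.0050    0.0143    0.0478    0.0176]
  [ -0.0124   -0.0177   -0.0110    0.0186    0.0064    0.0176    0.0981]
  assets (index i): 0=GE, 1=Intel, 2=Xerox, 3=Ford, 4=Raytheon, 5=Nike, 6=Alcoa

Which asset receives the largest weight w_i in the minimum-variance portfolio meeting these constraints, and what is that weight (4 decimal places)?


Nike (0.4239)

u=Σ⁻¹μ = [1.2213  2.0329  1.9870  1.9203  1.1324  3.4187  0.2023]
v=Σ⁻¹𝟙 = [14.6406  18.3410  18.0158  12.8713  10.0037  23.5273  10.0596]
a=μᵀu=1.432243  b=𝟙ᵀu=11.915037  c=𝟙ᵀv=107.459372  D=ac−b²=11.939769
λ₁=(c·0.139−b)/D = (107.459372·0.139−11.915037)/11.939769 = 0.253088
λ₂=(a−b·0.139)/D = (1.432243−11.915037·0.139)/11.939769 = -0.018756
w* = 0.253088·u + -0.018756·v:
  w_0 = 0.253088·1.2213 + -0.018756·14.6406 = 0.0345  (GE)
  w_1 = 0.253088·2.0329 + -0.018756·18.3410 = 0.1705  (Intel)
  w_2 = 0.253088·1.9870 + -0.018756·18.0158 = 0.1650  (Xerox)
  w_3 = 0.253088·1.9203 + -0.018756·12.8713 = 0.2446  (Ford)
  w_4 = 0.253088·1.1324 + -0.018756·10.0037 = 0.0990  (Raytheon)
  w_5 = 0.253088·3.4187 + -0.018756·23.5273 = 0.4239  (Nike)
  w_6 = 0.253088·0.2023 + -0.018756·10.0596 = -0.1375  (Alcoa)
Σw_i=1.0000  μᵀw=0.1390
σ²=wᵀΣw=λ₁·μ_p+λ₂ = 0.253088·0.139 + -0.018756 = 0.016423 ≈ 0.0164


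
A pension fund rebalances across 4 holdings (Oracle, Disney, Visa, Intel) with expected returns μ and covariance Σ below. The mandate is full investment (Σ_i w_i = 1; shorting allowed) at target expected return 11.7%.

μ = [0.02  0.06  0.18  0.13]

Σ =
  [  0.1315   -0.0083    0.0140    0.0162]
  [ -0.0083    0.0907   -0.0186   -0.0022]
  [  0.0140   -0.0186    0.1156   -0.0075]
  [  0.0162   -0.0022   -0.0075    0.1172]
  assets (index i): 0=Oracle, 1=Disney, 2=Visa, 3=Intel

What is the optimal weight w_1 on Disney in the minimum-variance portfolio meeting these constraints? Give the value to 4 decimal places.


x=Σ⁻¹μ = [-0.1313  1.0543  1.8246  1.2639]
y=Σ⁻¹𝟙 = [6.2884  14.0041  10.7009  8.6109]
a=μᵀx=0.553380  b=𝟙ᵀx=4.011584  c=𝟙ᵀy=39.604266  D=ac−b²=5.823403
λ₁=(c·0.117−b)/D = (39.604266·0.117−4.011584)/5.823403 = 0.106830
λ₂=(a−b·0.117)/D = (0.553380−4.011584·0.117)/5.823403 = 0.014429
w* = 0.106830·x + 0.014429·y:
  w_0 = 0.106830·-0.1313 + 0.014429·6.2884 = 0.0767  (Oracle)
  w_1 = 0.106830·1.0543 + 0.014429·14.0041 = 0.3147  (Disney)
  w_2 = 0.106830·1.8246 + 0.014429·10.7009 = 0.3493  (Visa)
  w_3 = 0.106830·1.2639 + 0.014429·8.6109 = 0.2593  (Intel)
Σw_i=1.0000  μᵀw=0.1170
σ²=wᵀΣw=λ₁·μ_p+λ₂ = 0.106830·0.117 + 0.014429 = 0.026928 ≈ 0.0269

0.3147


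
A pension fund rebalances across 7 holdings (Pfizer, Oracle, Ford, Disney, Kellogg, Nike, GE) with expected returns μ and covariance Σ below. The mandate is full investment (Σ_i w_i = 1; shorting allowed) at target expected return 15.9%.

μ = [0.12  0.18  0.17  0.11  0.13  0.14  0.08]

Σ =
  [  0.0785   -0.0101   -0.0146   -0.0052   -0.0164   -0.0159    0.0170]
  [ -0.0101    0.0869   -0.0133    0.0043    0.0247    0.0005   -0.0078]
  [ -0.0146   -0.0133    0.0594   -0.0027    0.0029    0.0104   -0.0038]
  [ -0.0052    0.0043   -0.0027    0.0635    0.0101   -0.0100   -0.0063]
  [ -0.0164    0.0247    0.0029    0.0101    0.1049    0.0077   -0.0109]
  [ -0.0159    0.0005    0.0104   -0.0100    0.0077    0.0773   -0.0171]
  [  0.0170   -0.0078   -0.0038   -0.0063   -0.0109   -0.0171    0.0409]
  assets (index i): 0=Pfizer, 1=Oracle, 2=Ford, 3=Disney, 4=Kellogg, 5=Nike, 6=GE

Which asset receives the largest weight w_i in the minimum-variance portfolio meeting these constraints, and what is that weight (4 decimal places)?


p=Σ⁻¹μ = [2.8084  2.9647  4.0204  2.6125  0.7743  2.8720  3.5372]
q=Σ⁻¹𝟙 = [19.3929  17.3942  24.3749  23.5227  7.6787  24.1610  37.7424]
a=μᵀp=2.627214  b=𝟙ᵀp=19.589494  c=𝟙ᵀq=154.266793  D=ac−b²=21.543541
λ₁=(c·0.159−b)/D = (154.266793·0.159−19.589494)/21.543541 = 0.229253
λ₂=(a−b·0.159)/D = (2.627214−19.589494·0.159)/21.543541 = -0.022629
w* = 0.229253·p + -0.022629·q:
  w_0 = 0.229253·2.8084 + -0.022629·19.3929 = 0.2050  (Pfizer)
  w_1 = 0.229253·2.9647 + -0.022629·17.3942 = 0.2860  (Oracle)
  w_2 = 0.229253·4.0204 + -0.022629·24.3749 = 0.3701  (Ford)
  w_3 = 0.229253·2.6125 + -0.022629·23.5227 = 0.0666  (Disney)
  w_4 = 0.229253·0.7743 + -0.022629·7.6787 = 0.0037  (Kellogg)
  w_5 = 0.229253·2.8720 + -0.022629·24.1610 = 0.1117  (Nike)
  w_6 = 0.229253·3.5372 + -0.022629·37.7424 = -0.0432  (GE)
Σw_i=1.0000  μᵀw=0.1590
σ²=wᵀΣw=λ₁·μ_p+λ₂ = 0.229253·0.159 + -0.022629 = 0.013822 ≈ 0.0138

Ford (0.3701)


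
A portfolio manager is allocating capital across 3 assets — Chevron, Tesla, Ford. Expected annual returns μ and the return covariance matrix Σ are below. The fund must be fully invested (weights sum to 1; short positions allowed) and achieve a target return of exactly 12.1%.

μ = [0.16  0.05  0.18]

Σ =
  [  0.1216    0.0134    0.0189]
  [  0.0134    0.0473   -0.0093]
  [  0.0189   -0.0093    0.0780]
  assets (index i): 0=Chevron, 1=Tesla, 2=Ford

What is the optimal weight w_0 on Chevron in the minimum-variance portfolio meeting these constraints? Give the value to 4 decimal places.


x=Σ⁻¹μ = [0.8250  1.2675  2.2589]
y=Σ⁻¹𝟙 = [3.3872  23.0825  14.7519]
a=μᵀx=0.601981  b=𝟙ᵀx=4.351424  c=𝟙ᵀy=41.221659  D=ac−b²=5.879779
λ₁=(c·0.121−b)/D = (41.221659·0.121−4.351424)/5.879779 = 0.108235
λ₂=(a−b·0.121)/D = (0.601981−4.351424·0.121)/5.879779 = 0.012834
w* = 0.108235·x + 0.012834·y:
  w_0 = 0.108235·0.8250 + 0.012834·3.3872 = 0.1328  (Chevron)
  w_1 = 0.108235·1.2675 + 0.012834·23.0825 = 0.4334  (Tesla)
  w_2 = 0.108235·2.2589 + 0.012834·14.7519 = 0.4338  (Ford)
Σw_i=1.0000  μᵀw=0.1210
σ²=wᵀΣw=λ₁·μ_p+λ₂ = 0.108235·0.121 + 0.012834 = 0.025930 ≈ 0.0259

0.1328


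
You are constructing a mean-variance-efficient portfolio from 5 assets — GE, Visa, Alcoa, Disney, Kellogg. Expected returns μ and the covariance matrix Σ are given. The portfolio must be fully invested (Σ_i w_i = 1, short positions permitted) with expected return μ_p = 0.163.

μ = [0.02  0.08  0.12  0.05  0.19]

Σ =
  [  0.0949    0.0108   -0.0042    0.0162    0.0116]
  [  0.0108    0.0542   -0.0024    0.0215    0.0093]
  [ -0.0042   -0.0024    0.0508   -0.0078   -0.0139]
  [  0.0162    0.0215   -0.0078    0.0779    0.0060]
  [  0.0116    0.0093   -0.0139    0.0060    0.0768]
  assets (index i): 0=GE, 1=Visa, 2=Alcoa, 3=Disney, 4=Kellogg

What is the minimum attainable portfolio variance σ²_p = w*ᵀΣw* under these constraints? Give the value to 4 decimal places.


u=Σ⁻¹μ = [-0.2011  0.9489  3.2756  0.5232  2.9414]
v=Σ⁻¹𝟙 = [6.9248  11.9249  26.2747  9.6170  14.5350]
a=μᵀu=1.049984  b=𝟙ᵀu=7.487945  c=𝟙ᵀv=69.276362  D=ac−b²=16.669742
λ₁=(c·0.163−b)/D = (69.276362·0.163−7.487945)/16.669742 = 0.228204
λ₂=(a−b·0.163)/D = (1.049984−7.487945·0.163)/16.669742 = -0.010231
w* = 0.228204·u + -0.010231·v:
  w_0 = 0.228204·-0.2011 + -0.010231·6.9248 = -0.1167  (GE)
  w_1 = 0.228204·0.9489 + -0.010231·11.9249 = 0.0945  (Visa)
  w_2 = 0.228204·3.2756 + -0.010231·26.2747 = 0.4787  (Alcoa)
  w_3 = 0.228204·0.5232 + -0.010231·9.6170 = 0.0210  (Disney)
  w_4 = 0.228204·2.9414 + -0.010231·14.5350 = 0.5225  (Kellogg)
Σw_i=1.0000  μᵀw=0.1630
σ²=wᵀΣw=λ₁·μ_p+λ₂ = 0.228204·0.163 + -0.010231 = 0.026966 ≈ 0.0270

0.0270


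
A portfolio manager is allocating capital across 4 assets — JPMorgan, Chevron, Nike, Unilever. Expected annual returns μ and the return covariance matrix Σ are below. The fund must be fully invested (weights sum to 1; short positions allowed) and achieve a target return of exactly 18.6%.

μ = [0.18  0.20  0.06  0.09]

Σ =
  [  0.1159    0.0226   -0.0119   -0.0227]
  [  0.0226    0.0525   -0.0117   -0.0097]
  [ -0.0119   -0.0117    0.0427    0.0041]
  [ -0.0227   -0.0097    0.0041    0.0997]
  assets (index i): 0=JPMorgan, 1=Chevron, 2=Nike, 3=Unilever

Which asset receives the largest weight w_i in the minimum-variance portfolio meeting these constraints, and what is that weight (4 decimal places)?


Chevron (0.7295)

u=Σ⁻¹μ = [1.3234  4.1312  2.7627  1.4924]
v=Σ⁻¹𝟙 = [9.7254  24.3464  31.5219  13.3168]
a=μᵀu=1.364536  b=𝟙ᵀu=9.709680  c=𝟙ᵀv=78.910535  D=ac−b²=13.398346
λ₁=(c·0.186−b)/D = (78.910535·0.186−9.709680)/13.398346 = 0.370768
λ₂=(a−b·0.186)/D = (1.364536−9.709680·0.186)/13.398346 = -0.032949
w* = 0.370768·u + -0.032949·v:
  w_0 = 0.370768·1.3234 + -0.032949·9.7254 = 0.1702  (JPMorgan)
  w_1 = 0.370768·4.1312 + -0.032949·24.3464 = 0.7295  (Chevron)
  w_2 = 0.370768·2.7627 + -0.032949·31.5219 = -0.0143  (Nike)
  w_3 = 0.370768·1.4924 + -0.032949·13.3168 = 0.1145  (Unilever)
Σw_i=1.0000  μᵀw=0.1860
σ²=wᵀΣw=λ₁·μ_p+λ₂ = 0.370768·0.186 + -0.032949 = 0.036014 ≈ 0.0360


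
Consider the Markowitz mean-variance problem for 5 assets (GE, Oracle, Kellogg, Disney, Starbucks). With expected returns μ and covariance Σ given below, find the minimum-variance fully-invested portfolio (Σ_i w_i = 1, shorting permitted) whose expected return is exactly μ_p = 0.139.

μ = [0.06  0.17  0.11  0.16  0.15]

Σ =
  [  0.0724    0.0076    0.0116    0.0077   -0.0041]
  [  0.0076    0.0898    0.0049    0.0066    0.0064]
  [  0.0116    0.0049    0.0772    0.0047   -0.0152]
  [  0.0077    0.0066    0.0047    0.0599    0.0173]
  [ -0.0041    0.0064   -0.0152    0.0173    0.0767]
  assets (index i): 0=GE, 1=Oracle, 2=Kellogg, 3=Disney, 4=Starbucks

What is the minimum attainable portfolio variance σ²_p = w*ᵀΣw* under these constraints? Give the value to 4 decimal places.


x=Σ⁻¹μ = [0.3292  1.5243  1.5069  1.8433  1.7289]
y=Σ⁻¹𝟙 = [10.6548  7.8746  12.8956  9.5919  13.3424]
a=μᵀx=0.998902  b=𝟙ᵀx=6.932543  c=𝟙ᵀy=54.359287  D=ac−b²=6.239460
λ₁=(c·0.139−b)/D = (54.359287·0.139−6.932543)/6.239460 = 0.099912
λ₂=(a−b·0.139)/D = (0.998902−6.932543·0.139)/6.239460 = 0.005654
w* = 0.099912·x + 0.005654·y:
  w_0 = 0.099912·0.3292 + 0.005654·10.6548 = 0.0931  (GE)
  w_1 = 0.099912·1.5243 + 0.005654·7.8746 = 0.1968  (Oracle)
  w_2 = 0.099912·1.5069 + 0.005654·12.8956 = 0.2235  (Kellogg)
  w_3 = 0.099912·1.8433 + 0.005654·9.5919 = 0.2384  (Disney)
  w_4 = 0.099912·1.7289 + 0.005654·13.3424 = 0.2482  (Starbucks)
Σw_i=1.0000  μᵀw=0.1390
σ²=wᵀΣw=λ₁·μ_p+λ₂ = 0.099912·0.139 + 0.005654 = 0.019542 ≈ 0.0195

0.0195


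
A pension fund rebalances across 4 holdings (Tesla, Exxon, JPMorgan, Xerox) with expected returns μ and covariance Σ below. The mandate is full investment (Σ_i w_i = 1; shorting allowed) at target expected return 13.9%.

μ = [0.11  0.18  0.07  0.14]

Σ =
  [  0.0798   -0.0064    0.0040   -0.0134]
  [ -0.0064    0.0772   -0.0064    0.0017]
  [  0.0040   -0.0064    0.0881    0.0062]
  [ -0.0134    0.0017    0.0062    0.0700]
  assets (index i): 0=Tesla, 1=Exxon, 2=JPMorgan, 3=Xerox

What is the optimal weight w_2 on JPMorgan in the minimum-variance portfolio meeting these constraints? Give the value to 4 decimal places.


0.0974

u=Σ⁻¹μ = [1.9189  2.5020  0.7314  2.2418]
v=Σ⁻¹𝟙 = [15.8793  14.7936  10.5764  16.0294]
a=μᵀu=1.026478  b=𝟙ᵀu=7.394038  c=𝟙ᵀv=57.278712  D=ac−b²=4.123527
λ₁=(c·0.139−b)/D = (57.278712·0.139−7.394038)/4.123527 = 0.137674
λ₂=(a−b·0.139)/D = (1.026478−7.394038·0.139)/4.123527 = -0.000314
w* = 0.137674·u + -0.000314·v:
  w_0 = 0.137674·1.9189 + -0.000314·15.8793 = 0.2592  (Tesla)
  w_1 = 0.137674·2.5020 + -0.000314·14.7936 = 0.3398  (Exxon)
  w_2 = 0.137674·0.7314 + -0.000314·10.5764 = 0.0974  (JPMorgan)
  w_3 = 0.137674·2.2418 + -0.000314·16.0294 = 0.3036  (Xerox)
Σw_i=1.0000  μᵀw=0.1390
σ²=wᵀΣw=λ₁·μ_p+λ₂ = 0.137674·0.139 + -0.000314 = 0.018823 ≈ 0.0188


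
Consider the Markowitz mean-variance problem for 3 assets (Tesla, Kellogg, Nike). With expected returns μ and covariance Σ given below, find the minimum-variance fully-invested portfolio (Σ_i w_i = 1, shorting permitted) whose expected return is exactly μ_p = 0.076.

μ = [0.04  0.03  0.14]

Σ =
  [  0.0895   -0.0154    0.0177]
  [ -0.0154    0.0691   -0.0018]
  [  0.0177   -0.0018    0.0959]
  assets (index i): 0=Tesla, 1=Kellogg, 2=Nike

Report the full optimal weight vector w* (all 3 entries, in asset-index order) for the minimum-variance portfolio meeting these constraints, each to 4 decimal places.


x=Σ⁻¹μ = [0.2565  0.5284  1.4224]
y=Σ⁻¹𝟙 = [12.5105  17.4800  8.4466]
a=μᵀx=0.225252  b=𝟙ᵀx=2.207341  c=𝟙ᵀy=38.437019  D=ac−b²=3.785666
λ₁=(c·0.076−b)/D = (38.437019·0.076−2.207341)/3.785666 = 0.188572
λ₂=(a−b·0.076)/D = (0.225252−2.207341·0.076)/3.785666 = 0.015187
w* = 0.188572·x + 0.015187·y:
  w_0 = 0.188572·0.2565 + 0.015187·12.5105 = 0.2384  (Tesla)
  w_1 = 0.188572·0.5284 + 0.015187·17.4800 = 0.3651  (Kellogg)
  w_2 = 0.188572·1.4224 + 0.015187·8.4466 = 0.3965  (Nike)
Σw_i=1.0000  μᵀw=0.0760
σ²=wᵀΣw=λ₁·μ_p+λ₂ = 0.188572·0.076 + 0.015187 = 0.029519 ≈ 0.0295

0.2384  0.3651  0.3965


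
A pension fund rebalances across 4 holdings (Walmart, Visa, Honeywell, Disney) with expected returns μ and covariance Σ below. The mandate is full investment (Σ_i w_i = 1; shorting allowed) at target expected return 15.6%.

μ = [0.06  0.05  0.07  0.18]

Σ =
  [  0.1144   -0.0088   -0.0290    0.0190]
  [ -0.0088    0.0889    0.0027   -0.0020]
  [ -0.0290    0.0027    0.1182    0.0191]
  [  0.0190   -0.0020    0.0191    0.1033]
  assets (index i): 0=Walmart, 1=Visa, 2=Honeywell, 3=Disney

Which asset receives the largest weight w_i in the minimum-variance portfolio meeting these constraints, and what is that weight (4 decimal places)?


g=Σ⁻¹μ = [0.4134  0.6266  0.4207  1.6008]
h=Σ⁻¹𝟙 = [11.2047  12.1906  9.9590  6.0143]
a=μᵀg=0.373728  b=𝟙ᵀg=3.061508  c=𝟙ᵀh=39.368477  D=ac−b²=5.340259
λ₁=(c·0.156−b)/D = (39.368477·0.156−3.061508)/5.340259 = 0.576746
λ₂=(a−b·0.156)/D = (0.373728−3.061508·0.156)/5.340259 = -0.019450
w* = 0.576746·g + -0.019450·h:
  w_0 = 0.576746·0.4134 + -0.019450·11.2047 = 0.0205  (Walmart)
  w_1 = 0.576746·0.6266 + -0.019450·12.1906 = 0.1243  (Visa)
  w_2 = 0.576746·0.4207 + -0.019450·9.9590 = 0.0489  (Honeywell)
  w_3 = 0.576746·1.6008 + -0.019450·6.0143 = 0.8063  (Disney)
Σw_i=1.0000  μᵀw=0.1560
σ²=wᵀΣw=λ₁·μ_p+λ₂ = 0.576746·0.156 + -0.019450 = 0.070523 ≈ 0.0705

Disney (0.8063)


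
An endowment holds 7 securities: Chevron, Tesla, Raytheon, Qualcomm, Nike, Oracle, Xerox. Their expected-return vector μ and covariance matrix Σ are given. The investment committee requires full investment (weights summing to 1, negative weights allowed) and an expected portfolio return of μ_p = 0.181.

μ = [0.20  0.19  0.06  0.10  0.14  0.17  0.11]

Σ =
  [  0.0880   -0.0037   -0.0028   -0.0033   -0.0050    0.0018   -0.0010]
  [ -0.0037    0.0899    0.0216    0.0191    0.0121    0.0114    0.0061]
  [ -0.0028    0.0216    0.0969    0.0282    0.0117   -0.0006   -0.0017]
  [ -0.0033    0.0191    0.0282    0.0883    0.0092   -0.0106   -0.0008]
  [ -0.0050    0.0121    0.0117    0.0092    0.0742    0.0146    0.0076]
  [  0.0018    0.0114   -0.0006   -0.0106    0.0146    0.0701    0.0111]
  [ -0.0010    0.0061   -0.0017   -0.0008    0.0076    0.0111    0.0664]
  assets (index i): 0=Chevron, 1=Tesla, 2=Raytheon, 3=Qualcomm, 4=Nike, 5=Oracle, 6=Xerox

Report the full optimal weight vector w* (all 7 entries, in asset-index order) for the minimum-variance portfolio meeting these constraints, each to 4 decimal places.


0.3264  0.2484  -0.0933  0.0836  0.1406  0.2283  0.0659

x=Σ⁻¹μ = [2.4172  1.5417  -0.0647  1.0149  1.2068  1.8371  1.1167]
y=Σ⁻¹𝟙 = [12.4830  4.8542  6.1958  9.3677  7.9586  11.0164  12.3213]
a=μᵀx=1.478074  b=𝟙ᵀx=9.069739  c=𝟙ᵀy=64.196925  D=ac−b²=12.627610
λ₁=(c·0.181−b)/D = (64.196925·0.181−9.069739)/12.627610 = 0.201931
λ₂=(a−b·0.181)/D = (1.478074−9.069739·0.181)/12.627610 = -0.012952
w* = 0.201931·x + -0.012952·y:
  w_0 = 0.201931·2.4172 + -0.012952·12.4830 = 0.3264  (Chevron)
  w_1 = 0.201931·1.5417 + -0.012952·4.8542 = 0.2484  (Tesla)
  w_2 = 0.201931·-0.0647 + -0.012952·6.1958 = -0.0933  (Raytheon)
  w_3 = 0.201931·1.0149 + -0.012952·9.3677 = 0.0836  (Qualcomm)
  w_4 = 0.201931·1.2068 + -0.012952·7.9586 = 0.1406  (Nike)
  w_5 = 0.201931·1.8371 + -0.012952·11.0164 = 0.2283  (Oracle)
  w_6 = 0.201931·1.1167 + -0.012952·12.3213 = 0.0659  (Xerox)
Σw_i=1.0000  μᵀw=0.1810
σ²=wᵀΣw=λ₁·μ_p+λ₂ = 0.201931·0.181 + -0.012952 = 0.023598 ≈ 0.0236


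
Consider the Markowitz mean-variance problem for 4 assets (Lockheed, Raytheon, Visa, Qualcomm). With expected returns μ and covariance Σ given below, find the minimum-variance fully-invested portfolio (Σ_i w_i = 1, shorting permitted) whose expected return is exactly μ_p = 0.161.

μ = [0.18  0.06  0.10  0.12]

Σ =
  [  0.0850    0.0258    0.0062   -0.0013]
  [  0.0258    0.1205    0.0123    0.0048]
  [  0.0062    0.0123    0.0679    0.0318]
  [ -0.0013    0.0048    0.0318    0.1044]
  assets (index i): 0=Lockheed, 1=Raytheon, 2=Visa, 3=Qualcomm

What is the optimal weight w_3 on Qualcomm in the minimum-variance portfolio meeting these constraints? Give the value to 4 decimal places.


0.2546

u=Σ⁻¹μ = [2.0911  -0.0747  0.8669  0.9148]
v=Σ⁻¹𝟙 = [9.6316  4.9662  9.9298  6.4456]
a=μᵀu=0.568383  b=𝟙ᵀu=3.798105  c=𝟙ᵀv=30.973148  D=ac−b²=3.179016
λ₁=(c·0.161−b)/D = (30.973148·0.161−3.798105)/3.179016 = 0.373880
λ₂=(a−b·0.161)/D = (0.568383−3.798105·0.161)/3.179016 = -0.013561
w* = 0.373880·u + -0.013561·v:
  w_0 = 0.373880·2.0911 + -0.013561·9.6316 = 0.6512  (Lockheed)
  w_1 = 0.373880·-0.0747 + -0.013561·4.9662 = -0.0953  (Raytheon)
  w_2 = 0.373880·0.8669 + -0.013561·9.9298 = 0.1895  (Visa)
  w_3 = 0.373880·0.9148 + -0.013561·6.4456 = 0.2546  (Qualcomm)
Σw_i=1.0000  μᵀw=0.1610
σ²=wᵀΣw=λ₁·μ_p+λ₂ = 0.373880·0.161 + -0.013561 = 0.046633 ≈ 0.0466


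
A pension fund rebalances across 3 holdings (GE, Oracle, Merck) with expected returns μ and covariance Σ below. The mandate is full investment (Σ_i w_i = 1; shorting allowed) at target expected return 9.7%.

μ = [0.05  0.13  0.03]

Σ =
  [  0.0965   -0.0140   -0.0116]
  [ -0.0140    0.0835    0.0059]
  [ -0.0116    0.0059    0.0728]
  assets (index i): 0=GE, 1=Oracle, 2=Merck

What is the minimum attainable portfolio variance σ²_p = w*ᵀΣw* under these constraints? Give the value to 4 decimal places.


u=Σ⁻¹μ = [0.8083  1.6637  0.4061]
v=Σ⁻¹𝟙 = [14.0814  13.2839  14.9034]
a=μᵀu=0.268881  b=𝟙ᵀu=2.878085  c=𝟙ᵀv=42.268762  D=ac−b²=3.081889
λ₁=(c·0.097−b)/D = (42.268762·0.097−2.878085)/3.081889 = 0.396505
λ₂=(a−b·0.097)/D = (0.268881−2.878085·0.097)/3.081889 = -0.003340
w* = 0.396505·u + -0.003340·v:
  w_0 = 0.396505·0.8083 + -0.003340·14.0814 = 0.2735  (GE)
  w_1 = 0.396505·1.6637 + -0.003340·13.2839 = 0.6153  (Oracle)
  w_2 = 0.396505·0.4061 + -0.003340·14.9034 = 0.1112  (Merck)
Σw_i=1.0000  μᵀw=0.0970
σ²=wᵀΣw=λ₁·μ_p+λ₂ = 0.396505·0.097 + -0.003340 = 0.035121 ≈ 0.0351

0.0351


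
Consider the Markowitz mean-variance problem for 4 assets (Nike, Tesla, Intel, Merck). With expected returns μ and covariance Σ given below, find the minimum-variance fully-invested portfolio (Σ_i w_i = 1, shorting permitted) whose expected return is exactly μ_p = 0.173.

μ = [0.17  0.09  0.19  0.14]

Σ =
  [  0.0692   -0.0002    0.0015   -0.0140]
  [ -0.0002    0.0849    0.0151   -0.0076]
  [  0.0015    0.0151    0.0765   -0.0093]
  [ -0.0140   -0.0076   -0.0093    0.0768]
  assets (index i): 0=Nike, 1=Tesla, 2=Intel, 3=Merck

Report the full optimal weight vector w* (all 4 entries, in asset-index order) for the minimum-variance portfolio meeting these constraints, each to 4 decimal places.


g=Σ⁻¹μ = [2.9615  0.8531  2.5929  2.7612]
h=Σ⁻¹𝟙 = [18.0443  11.2419  12.8056  18.9733]
a=μᵀg=1.459448  b=𝟙ᵀg=9.168648  c=𝟙ᵀh=61.065234  D=ac−b²=5.057414
λ₁=(c·0.173−b)/D = (61.065234·0.173−9.168648)/5.057414 = 0.275959
λ₂=(a−b·0.173)/D = (1.459448−9.168648·0.173)/5.057414 = -0.025058
w* = 0.275959·g + -0.025058·h:
  w_0 = 0.275959·2.9615 + -0.025058·18.0443 = 0.3651  (Nike)
  w_1 = 0.275959·0.8531 + -0.025058·11.2419 = -0.0463  (Tesla)
  w_2 = 0.275959·2.5929 + -0.025058·12.8056 = 0.3946  (Intel)
  w_3 = 0.275959·2.7612 + -0.025058·18.9733 = 0.2865  (Merck)
Σw_i=1.0000  μᵀw=0.1730
σ²=wᵀΣw=λ₁·μ_p+λ₂ = 0.275959·0.173 + -0.025058 = 0.022683 ≈ 0.0227

0.3651  -0.0463  0.3946  0.2865


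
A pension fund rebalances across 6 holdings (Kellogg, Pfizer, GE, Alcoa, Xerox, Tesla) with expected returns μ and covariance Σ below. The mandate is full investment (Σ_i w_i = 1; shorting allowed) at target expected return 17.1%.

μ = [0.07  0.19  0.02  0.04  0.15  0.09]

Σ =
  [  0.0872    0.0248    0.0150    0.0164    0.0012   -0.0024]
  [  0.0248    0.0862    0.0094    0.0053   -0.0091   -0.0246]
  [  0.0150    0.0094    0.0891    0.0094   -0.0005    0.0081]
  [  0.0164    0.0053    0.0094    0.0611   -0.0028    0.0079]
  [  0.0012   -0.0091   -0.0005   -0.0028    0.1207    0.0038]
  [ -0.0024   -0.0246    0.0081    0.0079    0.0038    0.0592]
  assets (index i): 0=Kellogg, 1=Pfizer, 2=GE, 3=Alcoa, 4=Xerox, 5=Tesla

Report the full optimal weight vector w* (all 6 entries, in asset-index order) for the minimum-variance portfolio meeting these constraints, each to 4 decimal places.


-0.0355  0.5536  -0.1241  -0.0522  0.2273  0.4308

x=Σ⁻¹μ = [-0.0072  3.1796  -0.3699  0.1418  1.3967  2.7833]
y=Σ⁻¹𝟙 = [4.3742  15.9779  5.8305  10.6208  9.0583  20.9122]
a=μᵀx=1.061892  b=𝟙ᵀx=7.124273  c=𝟙ᵀy=66.773864  D=ac−b²=20.151393
λ₁=(c·0.171−b)/D = (66.773864·0.171−7.124273)/20.151393 = 0.213090
λ₂=(a−b·0.171)/D = (1.061892−7.124273·0.171)/20.151393 = -0.007759
w* = 0.213090·x + -0.007759·y:
  w_0 = 0.213090·-0.0072 + -0.007759·4.3742 = -0.0355  (Kellogg)
  w_1 = 0.213090·3.1796 + -0.007759·15.9779 = 0.5536  (Pfizer)
  w_2 = 0.213090·-0.3699 + -0.007759·5.8305 = -0.1241  (GE)
  w_3 = 0.213090·0.1418 + -0.007759·10.6208 = -0.0522  (Alcoa)
  w_4 = 0.213090·1.3967 + -0.007759·9.0583 = 0.2273  (Xerox)
  w_5 = 0.213090·2.7833 + -0.007759·20.9122 = 0.4308  (Tesla)
Σw_i=1.0000  μᵀw=0.1710
σ²=wᵀΣw=λ₁·μ_p+λ₂ = 0.213090·0.171 + -0.007759 = 0.028679 ≈ 0.0287


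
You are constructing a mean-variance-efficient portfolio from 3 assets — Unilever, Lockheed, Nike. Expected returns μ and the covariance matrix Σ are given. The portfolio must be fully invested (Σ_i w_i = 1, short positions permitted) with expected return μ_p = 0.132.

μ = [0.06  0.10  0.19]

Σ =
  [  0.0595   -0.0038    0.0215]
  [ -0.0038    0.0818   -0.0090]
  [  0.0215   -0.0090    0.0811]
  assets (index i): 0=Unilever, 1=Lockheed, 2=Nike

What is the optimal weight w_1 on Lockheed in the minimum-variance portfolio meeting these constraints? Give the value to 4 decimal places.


x=Σ⁻¹μ = [0.2185  1.5024  2.4516]
y=Σ⁻¹𝟙 = [14.0275  13.9950  10.1648]
a=μᵀx=0.629149  b=𝟙ᵀx=4.172454  c=𝟙ᵀy=38.187260  D=ac−b²=6.616111
λ₁=(c·0.132−b)/D = (38.187260·0.132−4.172454)/6.616111 = 0.131235
λ₂=(a−b·0.132)/D = (0.629149−4.172454·0.132)/6.616111 = 0.011848
w* = 0.131235·x + 0.011848·y:
  w_0 = 0.131235·0.2185 + 0.011848·14.0275 = 0.1949  (Unilever)
  w_1 = 0.131235·1.5024 + 0.011848·13.9950 = 0.3630  (Lockheed)
  w_2 = 0.131235·2.4516 + 0.011848·10.1648 = 0.4422  (Nike)
Σw_i=1.0000  μᵀw=0.1320
σ²=wᵀΣw=λ₁·μ_p+λ₂ = 0.131235·0.132 + 0.011848 = 0.029171 ≈ 0.0292

0.3630


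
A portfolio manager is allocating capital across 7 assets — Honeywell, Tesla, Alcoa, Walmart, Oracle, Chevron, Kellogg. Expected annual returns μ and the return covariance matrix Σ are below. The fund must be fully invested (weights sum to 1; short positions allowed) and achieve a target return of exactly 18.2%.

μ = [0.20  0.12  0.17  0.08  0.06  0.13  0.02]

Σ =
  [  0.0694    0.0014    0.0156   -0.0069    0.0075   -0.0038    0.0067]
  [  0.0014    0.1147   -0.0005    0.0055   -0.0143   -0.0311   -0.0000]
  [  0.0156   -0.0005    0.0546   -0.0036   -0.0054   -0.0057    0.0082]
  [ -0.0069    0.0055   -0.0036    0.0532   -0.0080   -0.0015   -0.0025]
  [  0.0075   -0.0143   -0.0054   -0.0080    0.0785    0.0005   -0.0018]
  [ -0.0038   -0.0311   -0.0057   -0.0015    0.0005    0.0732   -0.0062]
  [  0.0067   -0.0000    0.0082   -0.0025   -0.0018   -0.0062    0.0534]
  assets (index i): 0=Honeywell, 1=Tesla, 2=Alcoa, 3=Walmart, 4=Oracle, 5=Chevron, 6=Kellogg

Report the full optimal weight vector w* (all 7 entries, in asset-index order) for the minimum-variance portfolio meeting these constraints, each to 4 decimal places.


0.3314  0.1572  0.3379  0.1060  0.0152  0.2634  -0.2111

p=Σ⁻¹μ = [2.3907  1.8988  3.0102  2.1036  1.2866  2.9840  0.1006]
q=Σ⁻¹𝟙 = [9.6866  16.5680  18.8351  24.0512  18.8624  24.6639  19.2444]
a=μᵀp=1.853142  b=𝟙ᵀp=13.774478  c=𝟙ᵀq=131.911587  D=ac−b²=54.714711
λ₁=(c·0.182−b)/D = (131.911587·0.182−13.774478)/54.714711 = 0.187033
λ₂=(a−b·0.182)/D = (1.853142−13.774478·0.182)/54.714711 = -0.011949
w* = 0.187033·p + -0.011949·q:
  w_0 = 0.187033·2.3907 + -0.011949·9.6866 = 0.3314  (Honeywell)
  w_1 = 0.187033·1.8988 + -0.011949·16.5680 = 0.1572  (Tesla)
  w_2 = 0.187033·3.0102 + -0.011949·18.8351 = 0.3379  (Alcoa)
  w_3 = 0.187033·2.1036 + -0.011949·24.0512 = 0.1060  (Walmart)
  w_4 = 0.187033·1.2866 + -0.011949·18.8624 = 0.0152  (Oracle)
  w_5 = 0.187033·2.9840 + -0.011949·24.6639 = 0.2634  (Chevron)
  w_6 = 0.187033·0.1006 + -0.011949·19.2444 = -0.2111  (Kellogg)
Σw_i=1.0000  μᵀw=0.1820
σ²=wᵀΣw=λ₁·μ_p+λ₂ = 0.187033·0.182 + -0.011949 = 0.022090 ≈ 0.0221


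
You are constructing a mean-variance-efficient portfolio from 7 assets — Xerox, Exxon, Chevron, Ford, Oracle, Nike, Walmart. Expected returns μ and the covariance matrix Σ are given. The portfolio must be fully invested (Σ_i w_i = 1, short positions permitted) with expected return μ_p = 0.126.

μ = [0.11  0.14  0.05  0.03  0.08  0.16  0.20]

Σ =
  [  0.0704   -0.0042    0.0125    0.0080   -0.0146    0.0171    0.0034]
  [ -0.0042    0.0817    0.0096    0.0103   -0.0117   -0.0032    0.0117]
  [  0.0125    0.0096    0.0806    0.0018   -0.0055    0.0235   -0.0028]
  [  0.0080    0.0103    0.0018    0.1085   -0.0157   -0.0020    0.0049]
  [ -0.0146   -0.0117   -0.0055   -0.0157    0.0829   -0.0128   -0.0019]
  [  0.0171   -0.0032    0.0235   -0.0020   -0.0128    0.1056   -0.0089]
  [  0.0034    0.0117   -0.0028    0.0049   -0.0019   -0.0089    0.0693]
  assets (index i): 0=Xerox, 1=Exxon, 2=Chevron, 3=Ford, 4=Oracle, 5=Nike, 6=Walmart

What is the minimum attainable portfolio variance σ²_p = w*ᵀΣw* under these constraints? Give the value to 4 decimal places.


0.0122

u=Σ⁻¹μ = [1.4710  1.7157  -0.1239  0.1805  1.8368  1.8177  2.7902]
v=Σ⁻¹𝟙 = [13.7383  12.2665  7.6279  9.4354  20.2995  9.6646  13.1238]
a=μᵀu=1.397047  b=𝟙ᵀu=9.688027  c=𝟙ᵀv=86.155921  D=ac−b²=26.505967
λ₁=(c·0.126−b)/D = (86.155921·0.126−9.688027)/26.505967 = 0.044051
λ₂=(a−b·0.126)/D = (1.397047−9.688027·0.126)/26.505967 = 0.006653
w* = 0.044051·u + 0.006653·v:
  w_0 = 0.044051·1.4710 + 0.006653·13.7383 = 0.1562  (Xerox)
  w_1 = 0.044051·1.7157 + 0.006653·12.2665 = 0.1572  (Exxon)
  w_2 = 0.044051·-0.1239 + 0.006653·7.6279 = 0.0453  (Chevron)
  w_3 = 0.044051·0.1805 + 0.006653·9.4354 = 0.0707  (Ford)
  w_4 = 0.044051·1.8368 + 0.006653·20.2995 = 0.2160  (Oracle)
  w_5 = 0.044051·1.8177 + 0.006653·9.6646 = 0.1444  (Nike)
  w_6 = 0.044051·2.7902 + 0.006653·13.1238 = 0.2102  (Walmart)
Σw_i=1.0000  μᵀw=0.1260
σ²=wᵀΣw=λ₁·μ_p+λ₂ = 0.044051·0.126 + 0.006653 = 0.012204 ≈ 0.0122


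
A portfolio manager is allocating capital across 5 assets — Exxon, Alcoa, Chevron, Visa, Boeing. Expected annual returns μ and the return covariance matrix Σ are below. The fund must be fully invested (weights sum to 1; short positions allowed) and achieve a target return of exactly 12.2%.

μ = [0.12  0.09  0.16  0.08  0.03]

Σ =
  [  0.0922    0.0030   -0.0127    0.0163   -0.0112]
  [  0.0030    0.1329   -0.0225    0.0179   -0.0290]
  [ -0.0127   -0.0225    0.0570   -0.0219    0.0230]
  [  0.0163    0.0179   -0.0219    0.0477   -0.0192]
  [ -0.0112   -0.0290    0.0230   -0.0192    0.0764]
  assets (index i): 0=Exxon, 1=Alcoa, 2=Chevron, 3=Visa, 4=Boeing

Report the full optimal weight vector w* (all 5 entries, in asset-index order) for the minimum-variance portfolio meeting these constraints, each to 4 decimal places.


0.1382  0.1032  0.4549  0.2847  0.0190

g=Σ⁻¹μ = [1.4053  1.0962  4.5572  3.0418  0.4073]
h=Σ⁻¹𝟙 = [10.8475  11.8688  30.2549  34.2107  18.6737]
a=μᵀg=1.252004  b=𝟙ᵀg=10.507750  c=𝟙ᵀh=105.855629  D=ac−b²=22.118905
λ₁=(c·0.122−b)/D = (105.855629·0.122−10.507750)/22.118905 = 0.108805
λ₂=(a−b·0.122)/D = (1.252004−10.507750·0.122)/22.118905 = -0.001354
w* = 0.108805·g + -0.001354·h:
  w_0 = 0.108805·1.4053 + -0.001354·10.8475 = 0.1382  (Exxon)
  w_1 = 0.108805·1.0962 + -0.001354·11.8688 = 0.1032  (Alcoa)
  w_2 = 0.108805·4.5572 + -0.001354·30.2549 = 0.4549  (Chevron)
  w_3 = 0.108805·3.0418 + -0.001354·34.2107 = 0.2847  (Visa)
  w_4 = 0.108805·0.4073 + -0.001354·18.6737 = 0.0190  (Boeing)
Σw_i=1.0000  μᵀw=0.1220
σ²=wᵀΣw=λ₁·μ_p+λ₂ = 0.108805·0.122 + -0.001354 = 0.011921 ≈ 0.0119


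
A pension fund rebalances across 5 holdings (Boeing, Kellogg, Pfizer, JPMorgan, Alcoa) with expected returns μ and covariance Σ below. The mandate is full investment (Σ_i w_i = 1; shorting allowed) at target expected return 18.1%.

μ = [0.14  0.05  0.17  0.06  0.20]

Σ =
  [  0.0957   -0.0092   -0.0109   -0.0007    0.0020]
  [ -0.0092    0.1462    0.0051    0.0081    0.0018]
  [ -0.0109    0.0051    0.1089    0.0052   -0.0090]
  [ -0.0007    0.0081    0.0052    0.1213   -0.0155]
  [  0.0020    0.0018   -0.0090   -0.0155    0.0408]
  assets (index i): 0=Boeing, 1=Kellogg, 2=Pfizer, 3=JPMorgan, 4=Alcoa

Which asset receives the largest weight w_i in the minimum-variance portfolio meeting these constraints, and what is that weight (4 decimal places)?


p=Σ⁻¹μ = [1.6172  0.2367  2.1300  1.1265  5.7100]
q=Σ⁻¹𝟙 = [11.8596  6.1625  12.0716  11.2949  30.6104]
a=μᵀp=1.809933  b=𝟙ᵀp=10.820418  c=𝟙ᵀq=71.999016  D=ac−b²=13.231939
λ₁=(c·0.181−b)/D = (71.999016·0.181−10.820418)/13.231939 = 0.167126
λ₂=(a−b·0.181)/D = (1.809933−10.820418·0.181)/13.231939 = -0.011228
w* = 0.167126·p + -0.011228·q:
  w_0 = 0.167126·1.6172 + -0.011228·11.8596 = 0.1371  (Boeing)
  w_1 = 0.167126·0.2367 + -0.011228·6.1625 = -0.0296  (Kellogg)
  w_2 = 0.167126·2.1300 + -0.011228·12.0716 = 0.2204  (Pfizer)
  w_3 = 0.167126·1.1265 + -0.011228·11.2949 = 0.0615  (JPMorgan)
  w_4 = 0.167126·5.7100 + -0.011228·30.6104 = 0.6106  (Alcoa)
Σw_i=1.0000  μᵀw=0.1810
σ²=wᵀΣw=λ₁·μ_p+λ₂ = 0.167126·0.181 + -0.011228 = 0.019022 ≈ 0.0190

Alcoa (0.6106)
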